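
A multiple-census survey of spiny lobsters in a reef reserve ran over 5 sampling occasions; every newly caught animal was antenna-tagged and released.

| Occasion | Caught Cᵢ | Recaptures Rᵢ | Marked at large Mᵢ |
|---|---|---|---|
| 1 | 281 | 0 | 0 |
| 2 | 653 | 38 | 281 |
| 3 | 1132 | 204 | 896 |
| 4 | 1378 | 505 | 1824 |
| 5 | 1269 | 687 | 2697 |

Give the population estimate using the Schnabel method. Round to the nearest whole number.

Σ MᵢCᵢ = 0·281 + 281·653 + 896·1132 + 1824·1378 + 2697·1269 = 0 + 183493 + 1014272 + 2513472 + 3422493 = 7133730
Σ Rᵢ = 0 + 38 + 204 + 505 + 687 = 1434
N̂ = 7133730 / 1434 ≈ 4974.7 → 4975

N ≈ 4975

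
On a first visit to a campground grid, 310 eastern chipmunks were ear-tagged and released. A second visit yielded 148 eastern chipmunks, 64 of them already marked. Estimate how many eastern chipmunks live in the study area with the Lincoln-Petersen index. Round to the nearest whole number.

N = (310 × 148) / 64 = 45880 / 64 ≈ 716.9 → 717

N ≈ 717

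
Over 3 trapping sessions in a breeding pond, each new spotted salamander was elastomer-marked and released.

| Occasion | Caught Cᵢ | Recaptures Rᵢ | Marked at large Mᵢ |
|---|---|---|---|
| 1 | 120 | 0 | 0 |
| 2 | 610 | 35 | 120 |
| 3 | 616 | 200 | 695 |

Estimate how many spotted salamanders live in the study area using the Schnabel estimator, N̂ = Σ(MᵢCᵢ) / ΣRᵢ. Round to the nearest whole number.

N ≈ 2133

Σ MᵢCᵢ = 0·120 + 120·610 + 695·616 = 0 + 73200 + 428120 = 501320
Σ Rᵢ = 0 + 35 + 200 = 235
N̂ = 501320 / 235 ≈ 2133.3 → 2133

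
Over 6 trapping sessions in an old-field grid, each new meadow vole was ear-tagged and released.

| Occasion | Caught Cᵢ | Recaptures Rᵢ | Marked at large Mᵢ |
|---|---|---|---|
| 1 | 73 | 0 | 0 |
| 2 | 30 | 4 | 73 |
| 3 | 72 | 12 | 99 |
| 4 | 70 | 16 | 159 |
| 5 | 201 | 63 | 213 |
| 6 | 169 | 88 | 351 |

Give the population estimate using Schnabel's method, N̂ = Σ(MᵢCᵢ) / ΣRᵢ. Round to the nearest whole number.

N ≈ 670

Σ MᵢCᵢ = 0·73 + 73·30 + 99·72 + 159·70 + 213·201 + 351·169 = 0 + 2190 + 7128 + 11130 + 42813 + 59319 = 122580
Σ Rᵢ = 0 + 4 + 12 + 16 + 63 + 88 = 183
N̂ = 122580 / 183 ≈ 669.8 → 670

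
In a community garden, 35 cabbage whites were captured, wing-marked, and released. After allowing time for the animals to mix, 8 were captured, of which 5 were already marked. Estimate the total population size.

N = 56

N = (35 × 8) / 5 = 280 / 5 = 56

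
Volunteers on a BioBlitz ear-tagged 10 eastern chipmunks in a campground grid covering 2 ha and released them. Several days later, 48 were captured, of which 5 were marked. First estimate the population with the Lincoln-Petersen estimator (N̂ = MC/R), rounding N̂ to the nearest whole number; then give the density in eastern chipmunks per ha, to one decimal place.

density ≈ 48.0 eastern chipmunks per ha

N̂ = 10·48/5 = 480/5 = 96
Density = N̂ / area = 96 / 2 = 48.0 per ha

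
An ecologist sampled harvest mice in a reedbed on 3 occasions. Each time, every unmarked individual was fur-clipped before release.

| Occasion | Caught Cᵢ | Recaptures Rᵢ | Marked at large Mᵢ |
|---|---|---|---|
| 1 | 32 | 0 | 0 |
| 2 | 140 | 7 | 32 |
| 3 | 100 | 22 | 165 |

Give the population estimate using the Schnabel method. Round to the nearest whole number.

N ≈ 723

Σ MᵢCᵢ = 0·32 + 32·140 + 165·100 = 0 + 4480 + 16500 = 20980
Σ Rᵢ = 0 + 7 + 22 = 29
N̂ = 20980 / 29 ≈ 723.4 → 723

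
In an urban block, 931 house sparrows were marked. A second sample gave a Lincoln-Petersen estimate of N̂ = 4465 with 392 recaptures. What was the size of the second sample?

From N = M·C/R: C = N·R / M = 4465·392 / 931 = 1750280 / 931 = 1880.

C = 1880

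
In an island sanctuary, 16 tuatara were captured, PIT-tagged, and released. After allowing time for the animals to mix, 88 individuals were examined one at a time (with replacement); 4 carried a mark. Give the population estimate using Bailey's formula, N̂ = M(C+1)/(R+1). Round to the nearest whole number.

N ≈ 285

N̂ = 16·(88+1)/(4+1) = 16·89/5 = 1424/5 ≈ 284.8 → 285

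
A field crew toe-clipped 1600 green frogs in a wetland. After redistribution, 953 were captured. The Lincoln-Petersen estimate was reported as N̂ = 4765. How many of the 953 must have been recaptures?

From N = M·C/R: R = M·C / N = 1600·953 / 4765 = 1524800 / 4765 = 320.

R = 320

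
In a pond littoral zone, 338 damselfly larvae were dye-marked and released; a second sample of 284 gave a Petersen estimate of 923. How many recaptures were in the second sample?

R = 104

From N = M·C/R: R = M·C / N = 338·284 / 923 = 95992 / 923 = 104.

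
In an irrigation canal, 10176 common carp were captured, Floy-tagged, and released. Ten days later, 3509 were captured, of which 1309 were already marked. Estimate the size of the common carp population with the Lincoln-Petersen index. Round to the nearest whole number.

If marked individuals mix randomly, R/C ≈ M/N, giving N ≈ M·C/R.
N = (10176 × 3509) / 1309 = 35707584 / 1309 ≈ 27278.5 → 27279

N ≈ 27,279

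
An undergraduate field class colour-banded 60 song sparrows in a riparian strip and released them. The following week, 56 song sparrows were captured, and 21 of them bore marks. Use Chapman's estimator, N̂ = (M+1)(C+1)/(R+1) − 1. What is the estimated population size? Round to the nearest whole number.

N ≈ 157

N̂ = (60+1)(56+1)/(21+1) − 1 = 61·57/22 − 1
= 3477/22 − 1 ≈ 158.0 − 1 ≈ 157.0 → 157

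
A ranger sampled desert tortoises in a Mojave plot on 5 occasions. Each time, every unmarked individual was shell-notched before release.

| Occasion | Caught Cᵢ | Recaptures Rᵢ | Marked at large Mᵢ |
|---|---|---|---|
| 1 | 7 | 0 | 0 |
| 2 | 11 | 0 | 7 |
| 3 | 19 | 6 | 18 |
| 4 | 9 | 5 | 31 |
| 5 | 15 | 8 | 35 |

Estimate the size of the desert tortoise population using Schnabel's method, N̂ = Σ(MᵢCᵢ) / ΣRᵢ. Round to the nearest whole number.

N ≈ 64

Σ MᵢCᵢ = 0·7 + 7·11 + 18·19 + 31·9 + 35·15 = 0 + 77 + 342 + 279 + 525 = 1223
Σ Rᵢ = 0 + 0 + 6 + 5 + 8 = 19
N̂ = 1223 / 19 ≈ 64.4 → 64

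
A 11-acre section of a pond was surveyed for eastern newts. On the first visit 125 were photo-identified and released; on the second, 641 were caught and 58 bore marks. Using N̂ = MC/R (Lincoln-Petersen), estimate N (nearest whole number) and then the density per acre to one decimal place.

density ≈ 125.5 eastern newts per acre

N̂ = 125·641/58 = 80125/58 ≈ 1381.47 → 1381
Density = N̂ / area = 1381 / 11 ≈ 125.545 → 125.5 per acre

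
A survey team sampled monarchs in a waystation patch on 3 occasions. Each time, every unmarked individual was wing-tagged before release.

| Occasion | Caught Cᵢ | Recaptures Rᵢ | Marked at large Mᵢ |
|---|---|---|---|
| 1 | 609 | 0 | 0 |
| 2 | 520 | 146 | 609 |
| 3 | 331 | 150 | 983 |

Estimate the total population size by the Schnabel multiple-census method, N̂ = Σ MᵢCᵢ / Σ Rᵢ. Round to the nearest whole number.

N ≈ 2169

Σ MᵢCᵢ = 0·609 + 609·520 + 983·331 = 0 + 316680 + 325373 = 642053
Σ Rᵢ = 0 + 146 + 150 = 296
N̂ = 642053 / 296 ≈ 2169.1 → 2169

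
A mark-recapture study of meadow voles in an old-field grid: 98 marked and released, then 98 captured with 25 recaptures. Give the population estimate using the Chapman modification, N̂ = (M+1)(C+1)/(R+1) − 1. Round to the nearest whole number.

N̂ = (98+1)(98+1)/(25+1) − 1 = 99·99/26 − 1
= 9801/26 − 1 ≈ 377.0 − 1 ≈ 376.0 → 376

N ≈ 376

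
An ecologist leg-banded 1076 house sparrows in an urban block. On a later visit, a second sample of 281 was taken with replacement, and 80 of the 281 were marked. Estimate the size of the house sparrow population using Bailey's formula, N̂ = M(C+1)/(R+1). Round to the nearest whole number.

N ≈ 3746

N̂ = 1076·(281+1)/(80+1) = 1076·282/81 = 303432/81 ≈ 3746.1 → 3746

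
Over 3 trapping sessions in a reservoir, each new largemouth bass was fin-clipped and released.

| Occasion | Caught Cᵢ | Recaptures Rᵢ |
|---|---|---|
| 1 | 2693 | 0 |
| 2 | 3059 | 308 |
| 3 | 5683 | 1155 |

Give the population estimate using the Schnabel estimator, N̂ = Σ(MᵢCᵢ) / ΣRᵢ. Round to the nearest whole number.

N ≈ 26,778

Marked at large before each occasion: Mᵢ = Σⱼ<ᵢ (Cⱼ − Rⱼ) → M1=0, M2=2693, M3=5444
Σ MᵢCᵢ = 0·2693 + 2693·3059 + 5444·5683 = 0 + 8237887 + 30938252 = 39176139
Σ Rᵢ = 0 + 308 + 1155 = 1463
N̂ = 39176139 / 1463 ≈ 26777.9 → 26778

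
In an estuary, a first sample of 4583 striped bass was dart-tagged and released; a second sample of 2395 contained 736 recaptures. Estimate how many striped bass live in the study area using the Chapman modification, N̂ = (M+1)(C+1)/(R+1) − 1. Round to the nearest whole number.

N ≈ 14,902

N̂ = (4583+1)(2395+1)/(736+1) − 1 = 4584·2396/737 − 1
= 10983264/737 − 1 ≈ 14902.7 − 1 ≈ 14901.7 → 14902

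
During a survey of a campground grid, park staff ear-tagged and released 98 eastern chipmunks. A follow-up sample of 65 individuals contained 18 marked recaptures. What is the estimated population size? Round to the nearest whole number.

N = (98 × 65) / 18 = 6370 / 18 ≈ 353.9 → 354

N ≈ 354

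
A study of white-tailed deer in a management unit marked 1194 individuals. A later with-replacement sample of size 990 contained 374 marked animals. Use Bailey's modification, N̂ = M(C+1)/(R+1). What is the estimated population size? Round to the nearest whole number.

N̂ = 1194·(990+1)/(374+1) = 1194·991/375 = 1183254/375 ≈ 3155.3 → 3155

N ≈ 3155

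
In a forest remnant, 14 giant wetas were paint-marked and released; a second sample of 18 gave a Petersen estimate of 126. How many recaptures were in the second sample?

R = 2

From N = M·C/R: R = M·C / N = 14·18 / 126 = 252 / 126 = 2.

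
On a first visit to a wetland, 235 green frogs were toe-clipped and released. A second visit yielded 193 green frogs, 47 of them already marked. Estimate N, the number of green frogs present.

N = 965

If marked individuals mix randomly, R/C ≈ M/N, giving N ≈ M·C/R.
N = (235 × 193) / 47 = 45355 / 47 = 965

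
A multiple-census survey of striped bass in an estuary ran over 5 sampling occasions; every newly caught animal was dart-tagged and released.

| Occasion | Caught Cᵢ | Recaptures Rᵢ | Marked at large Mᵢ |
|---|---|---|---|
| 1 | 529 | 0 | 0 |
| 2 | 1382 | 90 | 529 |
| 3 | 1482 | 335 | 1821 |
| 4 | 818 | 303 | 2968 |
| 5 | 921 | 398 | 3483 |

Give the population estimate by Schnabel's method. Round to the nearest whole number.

N ≈ 8051

Σ MᵢCᵢ = 0·529 + 529·1382 + 1821·1482 + 2968·818 + 3483·921 = 0 + 731078 + 2698722 + 2427824 + 3207843 = 9065467
Σ Rᵢ = 0 + 90 + 335 + 303 + 398 = 1126
N̂ = 9065467 / 1126 ≈ 8051.0 → 8051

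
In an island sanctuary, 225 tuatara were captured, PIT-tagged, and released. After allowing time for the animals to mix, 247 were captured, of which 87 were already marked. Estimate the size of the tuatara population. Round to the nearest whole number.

N = (225 × 247) / 87 = 55575 / 87 ≈ 638.8 → 639

N ≈ 639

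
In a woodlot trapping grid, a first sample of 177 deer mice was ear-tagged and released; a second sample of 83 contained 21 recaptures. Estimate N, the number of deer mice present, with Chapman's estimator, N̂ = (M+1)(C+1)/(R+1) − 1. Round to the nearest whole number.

N ≈ 679

N̂ = (177+1)(83+1)/(21+1) − 1 = 178·84/22 − 1
= 14952/22 − 1 ≈ 679.6 − 1 ≈ 678.6 → 679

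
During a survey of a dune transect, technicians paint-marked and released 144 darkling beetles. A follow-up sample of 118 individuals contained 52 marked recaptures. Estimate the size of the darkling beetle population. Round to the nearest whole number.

Lincoln-Petersen assumes M/N = R/C, so N = M·C / R.
N = (144 × 118) / 52 = 16992 / 52 ≈ 326.8 → 327

N ≈ 327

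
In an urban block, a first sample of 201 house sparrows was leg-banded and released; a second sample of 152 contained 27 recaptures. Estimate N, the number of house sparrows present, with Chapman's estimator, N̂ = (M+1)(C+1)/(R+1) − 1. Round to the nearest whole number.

N ≈ 1103

N̂ = (201+1)(152+1)/(27+1) − 1 = 202·153/28 − 1
= 30906/28 − 1 ≈ 1103.8 − 1 ≈ 1102.8 → 1103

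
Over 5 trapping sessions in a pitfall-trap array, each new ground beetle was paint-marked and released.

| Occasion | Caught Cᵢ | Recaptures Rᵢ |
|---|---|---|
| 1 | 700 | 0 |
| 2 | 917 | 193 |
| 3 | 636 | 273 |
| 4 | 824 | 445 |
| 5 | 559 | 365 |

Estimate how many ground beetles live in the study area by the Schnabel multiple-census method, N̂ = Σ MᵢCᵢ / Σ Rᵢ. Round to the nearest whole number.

Marked at large before each occasion: Mᵢ = Σⱼ<ᵢ (Cⱼ − Rⱼ) → M1=0, M2=700, M3=1424, M4=1787, M5=2166
Σ MᵢCᵢ = 0·700 + 700·917 + 1424·636 + 1787·824 + 2166·559 = 0 + 641900 + 905664 + 1472488 + 1210794 = 4230846
Σ Rᵢ = 0 + 193 + 273 + 445 + 365 = 1276
N̂ = 4230846 / 1276 ≈ 3315.7 → 3316

N ≈ 3316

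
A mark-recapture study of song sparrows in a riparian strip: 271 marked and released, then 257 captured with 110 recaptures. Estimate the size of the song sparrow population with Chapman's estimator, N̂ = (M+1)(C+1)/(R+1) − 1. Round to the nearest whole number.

N ≈ 631

N̂ = (271+1)(257+1)/(110+1) − 1 = 272·258/111 − 1
= 70176/111 − 1 ≈ 632.2 − 1 ≈ 631.2 → 631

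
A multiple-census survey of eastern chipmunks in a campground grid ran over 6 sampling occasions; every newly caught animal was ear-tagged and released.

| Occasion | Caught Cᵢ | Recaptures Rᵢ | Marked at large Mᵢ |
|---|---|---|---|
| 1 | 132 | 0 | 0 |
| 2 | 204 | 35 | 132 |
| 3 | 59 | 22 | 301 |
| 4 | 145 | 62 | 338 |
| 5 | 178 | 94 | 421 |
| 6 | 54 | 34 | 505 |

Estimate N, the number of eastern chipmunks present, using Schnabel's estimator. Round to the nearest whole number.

Σ MᵢCᵢ = 0·132 + 132·204 + 301·59 + 338·145 + 421·178 + 505·54 = 0 + 26928 + 17759 + 49010 + 74938 + 27270 = 195905
Σ Rᵢ = 0 + 35 + 22 + 62 + 94 + 34 = 247
N̂ = 195905 / 247 ≈ 793.1 → 793

N ≈ 793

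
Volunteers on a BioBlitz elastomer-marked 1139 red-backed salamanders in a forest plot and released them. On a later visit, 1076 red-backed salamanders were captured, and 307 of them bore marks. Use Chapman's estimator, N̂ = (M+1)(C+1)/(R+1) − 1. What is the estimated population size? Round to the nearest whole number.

N̂ = (1139+1)(1076+1)/(307+1) − 1 = 1140·1077/308 − 1
= 1227780/308 − 1 ≈ 3986.3 − 1 ≈ 3985.3 → 3985

N ≈ 3985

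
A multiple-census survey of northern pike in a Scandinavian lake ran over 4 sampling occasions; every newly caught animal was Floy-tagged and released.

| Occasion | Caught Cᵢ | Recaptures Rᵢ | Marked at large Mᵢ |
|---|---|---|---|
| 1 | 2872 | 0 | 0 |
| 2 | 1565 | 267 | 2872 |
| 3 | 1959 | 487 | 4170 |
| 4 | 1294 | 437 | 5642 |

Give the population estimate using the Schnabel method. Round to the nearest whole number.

N ≈ 16,763

Σ MᵢCᵢ = 0·2872 + 2872·1565 + 4170·1959 + 5642·1294 = 0 + 4494680 + 8169030 + 7300748 = 19964458
Σ Rᵢ = 0 + 267 + 487 + 437 = 1191
N̂ = 19964458 / 1191 ≈ 16762.8 → 16763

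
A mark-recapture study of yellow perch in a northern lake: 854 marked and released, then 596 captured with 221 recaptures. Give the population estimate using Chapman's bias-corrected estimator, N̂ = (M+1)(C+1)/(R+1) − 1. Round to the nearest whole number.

N ≈ 2298

N̂ = (854+1)(596+1)/(221+1) − 1 = 855·597/222 − 1
= 510435/222 − 1 ≈ 2299.3 − 1 ≈ 2298.3 → 2298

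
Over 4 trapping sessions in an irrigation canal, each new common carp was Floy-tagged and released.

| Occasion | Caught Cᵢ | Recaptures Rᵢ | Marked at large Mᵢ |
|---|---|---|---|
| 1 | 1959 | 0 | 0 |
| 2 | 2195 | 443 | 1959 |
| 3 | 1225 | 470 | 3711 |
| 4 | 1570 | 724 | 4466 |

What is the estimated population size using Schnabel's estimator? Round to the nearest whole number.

N ≈ 9687

Σ MᵢCᵢ = 0·1959 + 1959·2195 + 3711·1225 + 4466·1570 = 0 + 4300005 + 4545975 + 7011620 = 15857600
Σ Rᵢ = 0 + 443 + 470 + 724 = 1637
N̂ = 15857600 / 1637 ≈ 9687.0 → 9687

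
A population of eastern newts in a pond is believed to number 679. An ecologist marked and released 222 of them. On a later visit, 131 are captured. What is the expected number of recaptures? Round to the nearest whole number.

The marked fraction of the population is 222/679, so in a sample of 131 expect C·(M/N) marked.
E[R] = 222 × 131 / 679 = 29082 / 679 ≈ 42.8 → 43

expected recaptures ≈ 43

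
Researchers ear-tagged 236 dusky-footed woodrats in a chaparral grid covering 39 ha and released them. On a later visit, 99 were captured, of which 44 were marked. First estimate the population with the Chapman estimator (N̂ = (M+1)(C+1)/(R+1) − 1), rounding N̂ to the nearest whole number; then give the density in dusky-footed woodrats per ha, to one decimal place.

N̂ = 237·100/45 − 1 = 23700/45 − 1 ≈ 525.7 → 526
Density = N̂ / area = 526 / 39 ≈ 13.49 → 13.5 per ha

density ≈ 13.5 dusky-footed woodrats per ha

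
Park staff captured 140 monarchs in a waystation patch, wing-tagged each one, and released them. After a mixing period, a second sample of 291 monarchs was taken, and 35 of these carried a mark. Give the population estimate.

N = (140 × 291) / 35 = 40740 / 35 = 1164

N = 1164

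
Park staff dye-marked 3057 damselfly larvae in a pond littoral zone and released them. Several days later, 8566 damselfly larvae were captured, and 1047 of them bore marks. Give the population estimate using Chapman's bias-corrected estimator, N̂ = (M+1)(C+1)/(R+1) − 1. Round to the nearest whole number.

N̂ = (3057+1)(8566+1)/(1047+1) − 1 = 3058·8567/1048 − 1
= 26197886/1048 − 1 ≈ 24998.0 − 1 ≈ 24997.0 → 24997

N ≈ 24,997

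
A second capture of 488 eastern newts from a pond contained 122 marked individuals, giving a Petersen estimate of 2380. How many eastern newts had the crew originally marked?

M = 595

From N = M·C/R: M = N·R / C = 2380·122 / 488 = 290360 / 488 = 595.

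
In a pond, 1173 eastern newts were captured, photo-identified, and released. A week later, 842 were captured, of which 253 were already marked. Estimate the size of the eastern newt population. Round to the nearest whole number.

N ≈ 3904

Lincoln-Petersen assumes M/N = R/C, so N = M·C / R.
N = (1173 × 842) / 253 = 987666 / 253 ≈ 3903.8 → 3904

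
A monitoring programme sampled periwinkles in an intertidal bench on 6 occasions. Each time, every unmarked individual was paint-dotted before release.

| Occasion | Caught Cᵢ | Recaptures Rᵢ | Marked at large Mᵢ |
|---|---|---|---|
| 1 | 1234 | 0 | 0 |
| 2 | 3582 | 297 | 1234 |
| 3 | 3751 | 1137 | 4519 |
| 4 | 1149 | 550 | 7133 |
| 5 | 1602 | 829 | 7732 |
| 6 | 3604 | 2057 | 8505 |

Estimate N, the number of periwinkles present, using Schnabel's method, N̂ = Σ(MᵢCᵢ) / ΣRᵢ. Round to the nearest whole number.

N ≈ 14,909

Σ MᵢCᵢ = 0·1234 + 1234·3582 + 4519·3751 + 7133·1149 + 7732·1602 + 8505·3604 = 0 + 4420188 + 16950769 + 8195817 + 12386664 + 30652020 = 72605458
Σ Rᵢ = 0 + 297 + 1137 + 550 + 829 + 2057 = 4870
N̂ = 72605458 / 4870 ≈ 14908.7 → 14909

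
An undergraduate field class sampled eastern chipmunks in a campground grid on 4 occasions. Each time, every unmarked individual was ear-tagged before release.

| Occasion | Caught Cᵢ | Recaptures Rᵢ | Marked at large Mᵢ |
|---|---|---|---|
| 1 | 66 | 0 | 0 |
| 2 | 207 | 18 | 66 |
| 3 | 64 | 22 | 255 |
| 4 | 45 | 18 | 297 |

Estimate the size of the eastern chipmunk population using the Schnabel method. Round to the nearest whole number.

Σ MᵢCᵢ = 0·66 + 66·207 + 255·64 + 297·45 = 0 + 13662 + 16320 + 13365 = 43347
Σ Rᵢ = 0 + 18 + 22 + 18 = 58
N̂ = 43347 / 58 ≈ 747.4 → 747

N ≈ 747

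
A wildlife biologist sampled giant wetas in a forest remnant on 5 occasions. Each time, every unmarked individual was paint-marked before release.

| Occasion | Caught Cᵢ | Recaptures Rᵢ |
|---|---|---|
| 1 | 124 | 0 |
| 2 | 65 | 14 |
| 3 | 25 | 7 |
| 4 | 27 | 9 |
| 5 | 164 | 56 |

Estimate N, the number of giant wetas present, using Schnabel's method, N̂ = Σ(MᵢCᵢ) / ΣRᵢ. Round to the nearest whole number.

N ≈ 608

Marked at large before each occasion: Mᵢ = Σⱼ<ᵢ (Cⱼ − Rⱼ) → M1=0, M2=124, M3=175, M4=193, M5=211
Σ MᵢCᵢ = 0·124 + 124·65 + 175·25 + 193·27 + 211·164 = 0 + 8060 + 4375 + 5211 + 34604 = 52250
Σ Rᵢ = 0 + 14 + 7 + 9 + 56 = 86
N̂ = 52250 / 86 ≈ 607.6 → 608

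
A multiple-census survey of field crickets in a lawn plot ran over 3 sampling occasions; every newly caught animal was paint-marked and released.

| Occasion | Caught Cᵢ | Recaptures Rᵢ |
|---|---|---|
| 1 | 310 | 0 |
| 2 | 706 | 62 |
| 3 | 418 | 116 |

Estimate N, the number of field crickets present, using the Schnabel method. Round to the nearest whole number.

N ≈ 3470

Marked at large before each occasion: Mᵢ = Σⱼ<ᵢ (Cⱼ − Rⱼ) → M1=0, M2=310, M3=954
Σ MᵢCᵢ = 0·310 + 310·706 + 954·418 = 0 + 218860 + 398772 = 617632
Σ Rᵢ = 0 + 62 + 116 = 178
N̂ = 617632 / 178 ≈ 3469.8 → 3470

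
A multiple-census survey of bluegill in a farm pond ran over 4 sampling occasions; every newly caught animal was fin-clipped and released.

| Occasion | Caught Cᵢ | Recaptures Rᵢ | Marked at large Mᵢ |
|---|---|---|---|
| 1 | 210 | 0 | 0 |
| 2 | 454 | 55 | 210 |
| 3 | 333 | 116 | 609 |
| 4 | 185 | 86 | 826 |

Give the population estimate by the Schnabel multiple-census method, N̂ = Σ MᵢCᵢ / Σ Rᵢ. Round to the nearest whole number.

N ≈ 1755

Σ MᵢCᵢ = 0·210 + 210·454 + 609·333 + 826·185 = 0 + 95340 + 202797 + 152810 = 450947
Σ Rᵢ = 0 + 55 + 116 + 86 = 257
N̂ = 450947 / 257 ≈ 1754.7 → 1755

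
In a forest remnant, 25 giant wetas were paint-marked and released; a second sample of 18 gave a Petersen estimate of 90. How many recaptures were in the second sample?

R = 5

From N = M·C/R: R = M·C / N = 25·18 / 90 = 450 / 90 = 5.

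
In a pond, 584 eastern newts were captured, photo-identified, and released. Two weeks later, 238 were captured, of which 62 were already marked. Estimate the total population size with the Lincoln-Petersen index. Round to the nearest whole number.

N ≈ 2242

If marked individuals mix randomly, R/C ≈ M/N, giving N ≈ M·C/R.
N = (584 × 238) / 62 = 138992 / 62 ≈ 2241.8 → 2242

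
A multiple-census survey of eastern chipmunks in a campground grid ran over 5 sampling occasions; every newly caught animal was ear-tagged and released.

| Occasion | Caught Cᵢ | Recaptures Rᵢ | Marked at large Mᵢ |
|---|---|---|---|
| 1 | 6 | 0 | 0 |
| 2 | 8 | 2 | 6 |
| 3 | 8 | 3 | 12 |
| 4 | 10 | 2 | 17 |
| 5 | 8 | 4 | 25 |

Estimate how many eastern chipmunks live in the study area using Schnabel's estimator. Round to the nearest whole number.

Σ MᵢCᵢ = 0·6 + 6·8 + 12·8 + 17·10 + 25·8 = 0 + 48 + 96 + 170 + 200 = 514
Σ Rᵢ = 0 + 2 + 3 + 2 + 4 = 11
N̂ = 514 / 11 ≈ 46.7 → 47

N ≈ 47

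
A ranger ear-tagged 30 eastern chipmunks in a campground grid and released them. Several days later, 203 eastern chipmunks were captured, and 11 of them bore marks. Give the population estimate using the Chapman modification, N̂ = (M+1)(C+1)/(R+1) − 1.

N̂ = (30+1)(203+1)/(11+1) − 1 = 31·204/12 − 1
= 6324/12 − 1 = 527 − 1 = 526

N = 526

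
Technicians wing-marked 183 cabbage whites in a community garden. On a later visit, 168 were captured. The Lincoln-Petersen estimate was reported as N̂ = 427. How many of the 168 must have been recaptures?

From N = M·C/R: R = M·C / N = 183·168 / 427 = 30744 / 427 = 72.

R = 72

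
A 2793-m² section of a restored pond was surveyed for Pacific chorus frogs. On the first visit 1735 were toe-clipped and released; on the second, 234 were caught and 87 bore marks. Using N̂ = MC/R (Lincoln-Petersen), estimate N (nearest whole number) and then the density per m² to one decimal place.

density ≈ 1.7 Pacific chorus frogs per m²

N̂ = 1735·234/87 = 405990/87 ≈ 4666.6 → 4667
Density = N̂ / area = 4667 / 2793 ≈ 1.67 → 1.7 per m²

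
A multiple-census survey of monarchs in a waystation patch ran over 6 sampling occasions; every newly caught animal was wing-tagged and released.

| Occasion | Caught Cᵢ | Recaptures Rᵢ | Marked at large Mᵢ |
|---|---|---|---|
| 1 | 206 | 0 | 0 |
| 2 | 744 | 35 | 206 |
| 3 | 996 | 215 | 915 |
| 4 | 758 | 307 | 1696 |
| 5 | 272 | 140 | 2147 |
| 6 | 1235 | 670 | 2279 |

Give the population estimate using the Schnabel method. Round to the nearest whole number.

Σ MᵢCᵢ = 0·206 + 206·744 + 915·996 + 1696·758 + 2147·272 + 2279·1235 = 0 + 153264 + 911340 + 1285568 + 583984 + 2814565 = 5748721
Σ Rᵢ = 0 + 35 + 215 + 307 + 140 + 670 = 1367
N̂ = 5748721 / 1367 ≈ 4205.4 → 4205

N ≈ 4205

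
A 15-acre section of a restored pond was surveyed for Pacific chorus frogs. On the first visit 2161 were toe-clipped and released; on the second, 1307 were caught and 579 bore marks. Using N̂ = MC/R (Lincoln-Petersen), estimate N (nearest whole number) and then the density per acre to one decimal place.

N̂ = 2161·1307/579 = 2824427/579 ≈ 4878.1 → 4878
Density = N̂ / area = 4878 / 15 ≈ 325.20 → 325.2 per acre

density ≈ 325.2 Pacific chorus frogs per acre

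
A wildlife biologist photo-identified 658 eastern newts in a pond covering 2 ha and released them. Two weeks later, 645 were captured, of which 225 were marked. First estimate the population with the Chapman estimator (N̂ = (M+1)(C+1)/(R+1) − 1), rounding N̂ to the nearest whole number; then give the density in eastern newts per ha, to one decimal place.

N̂ = 659·646/226 − 1 = 425714/226 − 1 ≈ 1882.7 → 1883
Density = N̂ / area = 1883 / 2 ≈ 941.50 → 941.5 per ha

density ≈ 941.5 eastern newts per ha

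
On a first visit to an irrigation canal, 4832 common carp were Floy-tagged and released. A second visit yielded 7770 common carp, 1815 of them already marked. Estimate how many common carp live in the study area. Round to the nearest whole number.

N ≈ 20,686

N = (4832 × 7770) / 1815 = 37544640 / 1815 ≈ 20685.8 → 20686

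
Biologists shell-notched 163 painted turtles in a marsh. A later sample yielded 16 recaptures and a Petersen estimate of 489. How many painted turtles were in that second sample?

From N = M·C/R: C = N·R / M = 489·16 / 163 = 7824 / 163 = 48.

C = 48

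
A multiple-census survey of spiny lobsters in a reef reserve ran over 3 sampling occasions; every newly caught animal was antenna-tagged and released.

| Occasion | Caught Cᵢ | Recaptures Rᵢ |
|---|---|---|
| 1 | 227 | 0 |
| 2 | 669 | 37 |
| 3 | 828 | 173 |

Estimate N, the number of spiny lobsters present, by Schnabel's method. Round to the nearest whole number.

Marked at large before each occasion: Mᵢ = Σⱼ<ᵢ (Cⱼ − Rⱼ) → M1=0, M2=227, M3=859
Σ MᵢCᵢ = 0·227 + 227·669 + 859·828 = 0 + 151863 + 711252 = 863115
Σ Rᵢ = 0 + 37 + 173 = 210
N̂ = 863115 / 210 ≈ 4110.1 → 4110

N ≈ 4110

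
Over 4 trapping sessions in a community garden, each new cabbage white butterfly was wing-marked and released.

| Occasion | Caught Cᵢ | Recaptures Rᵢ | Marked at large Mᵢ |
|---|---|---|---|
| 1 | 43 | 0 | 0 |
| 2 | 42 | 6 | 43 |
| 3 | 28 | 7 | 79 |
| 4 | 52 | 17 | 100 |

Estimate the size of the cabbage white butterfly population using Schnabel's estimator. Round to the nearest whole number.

N ≈ 307

Σ MᵢCᵢ = 0·43 + 43·42 + 79·28 + 100·52 = 0 + 1806 + 2212 + 5200 = 9218
Σ Rᵢ = 0 + 6 + 7 + 17 = 30
N̂ = 9218 / 30 ≈ 307.3 → 307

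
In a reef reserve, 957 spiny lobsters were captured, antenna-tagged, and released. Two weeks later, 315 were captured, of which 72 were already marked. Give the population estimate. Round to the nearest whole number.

If marked individuals mix randomly, R/C ≈ M/N, giving N ≈ M·C/R.
N = (957 × 315) / 72 = 301455 / 72 ≈ 4186.9 → 4187

N ≈ 4187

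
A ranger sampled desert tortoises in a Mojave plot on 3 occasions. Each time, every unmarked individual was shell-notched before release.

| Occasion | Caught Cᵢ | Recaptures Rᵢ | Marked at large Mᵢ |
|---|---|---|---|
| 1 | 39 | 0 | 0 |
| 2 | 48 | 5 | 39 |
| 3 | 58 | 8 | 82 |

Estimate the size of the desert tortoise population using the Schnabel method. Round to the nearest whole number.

Σ MᵢCᵢ = 0·39 + 39·48 + 82·58 = 0 + 1872 + 4756 = 6628
Σ Rᵢ = 0 + 5 + 8 = 13
N̂ = 6628 / 13 ≈ 509.8 → 510

N ≈ 510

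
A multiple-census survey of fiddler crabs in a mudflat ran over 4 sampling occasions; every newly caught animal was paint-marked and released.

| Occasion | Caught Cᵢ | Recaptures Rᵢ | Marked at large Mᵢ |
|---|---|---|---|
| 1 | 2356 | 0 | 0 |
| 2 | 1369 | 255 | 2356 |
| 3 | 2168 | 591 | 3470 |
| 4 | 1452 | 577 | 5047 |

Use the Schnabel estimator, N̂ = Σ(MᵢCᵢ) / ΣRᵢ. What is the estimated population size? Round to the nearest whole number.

Σ MᵢCᵢ = 0·2356 + 2356·1369 + 3470·2168 + 5047·1452 = 0 + 3225364 + 7522960 + 7328244 = 18076568
Σ Rᵢ = 0 + 255 + 591 + 577 = 1423
N̂ = 18076568 / 1423 ≈ 12703.1 → 12703

N ≈ 12,703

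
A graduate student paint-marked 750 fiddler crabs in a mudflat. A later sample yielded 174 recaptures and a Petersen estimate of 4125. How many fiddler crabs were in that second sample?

From N = M·C/R: C = N·R / M = 4125·174 / 750 = 717750 / 750 = 957.

C = 957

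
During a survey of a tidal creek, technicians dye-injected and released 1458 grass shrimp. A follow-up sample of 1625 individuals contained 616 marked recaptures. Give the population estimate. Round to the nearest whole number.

N = (1458 × 1625) / 616 = 2369250 / 616 ≈ 3846.2 → 3846

N ≈ 3846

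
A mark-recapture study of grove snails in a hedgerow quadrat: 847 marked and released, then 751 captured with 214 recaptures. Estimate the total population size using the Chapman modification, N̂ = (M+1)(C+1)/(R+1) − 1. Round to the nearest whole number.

N ≈ 2965

N̂ = (847+1)(751+1)/(214+1) − 1 = 848·752/215 − 1
= 637696/215 − 1 ≈ 2966.0 − 1 ≈ 2965.0 → 2965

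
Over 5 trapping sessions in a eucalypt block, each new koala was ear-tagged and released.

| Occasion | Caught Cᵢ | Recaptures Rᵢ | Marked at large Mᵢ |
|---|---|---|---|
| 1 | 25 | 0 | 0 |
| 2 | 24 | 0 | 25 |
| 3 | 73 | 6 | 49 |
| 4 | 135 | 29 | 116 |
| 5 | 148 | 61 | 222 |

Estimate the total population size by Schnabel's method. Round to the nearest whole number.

N ≈ 549

Σ MᵢCᵢ = 0·25 + 25·24 + 49·73 + 116·135 + 222·148 = 0 + 600 + 3577 + 15660 + 32856 = 52693
Σ Rᵢ = 0 + 0 + 6 + 29 + 61 = 96
N̂ = 52693 / 96 ≈ 548.9 → 549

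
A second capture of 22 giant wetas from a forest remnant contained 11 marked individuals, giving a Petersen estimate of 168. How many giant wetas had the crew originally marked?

From N = M·C/R: M = N·R / C = 168·11 / 22 = 1848 / 22 = 84.

M = 84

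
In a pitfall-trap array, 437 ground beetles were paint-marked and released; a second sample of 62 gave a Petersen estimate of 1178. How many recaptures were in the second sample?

R = 23

From N = M·C/R: R = M·C / N = 437·62 / 1178 = 27094 / 1178 = 23.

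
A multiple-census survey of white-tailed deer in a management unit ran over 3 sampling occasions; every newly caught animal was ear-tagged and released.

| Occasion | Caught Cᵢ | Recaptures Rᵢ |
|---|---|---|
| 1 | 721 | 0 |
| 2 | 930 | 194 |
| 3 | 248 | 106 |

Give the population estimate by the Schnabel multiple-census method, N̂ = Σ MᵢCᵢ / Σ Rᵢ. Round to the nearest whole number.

N ≈ 3440

Marked at large before each occasion: Mᵢ = Σⱼ<ᵢ (Cⱼ − Rⱼ) → M1=0, M2=721, M3=1457
Σ MᵢCᵢ = 0·721 + 721·930 + 1457·248 = 0 + 670530 + 361336 = 1031866
Σ Rᵢ = 0 + 194 + 106 = 300
N̂ = 1031866 / 300 ≈ 3439.6 → 3440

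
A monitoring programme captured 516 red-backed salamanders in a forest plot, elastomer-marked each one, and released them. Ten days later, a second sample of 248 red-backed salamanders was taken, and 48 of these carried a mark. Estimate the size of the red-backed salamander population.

N = 2666

If marked individuals mix randomly, R/C ≈ M/N, giving N ≈ M·C/R.
N = (516 × 248) / 48 = 127968 / 48 = 2666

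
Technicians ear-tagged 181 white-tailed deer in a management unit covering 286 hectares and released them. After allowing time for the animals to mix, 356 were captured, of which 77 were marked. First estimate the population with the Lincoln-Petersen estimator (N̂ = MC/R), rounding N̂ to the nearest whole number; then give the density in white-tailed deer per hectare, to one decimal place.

density ≈ 2.9 white-tailed deer per hectare

N̂ = 181·356/77 = 64436/77 ≈ 836.8 → 837
Density = N̂ / area = 837 / 286 ≈ 2.93 → 2.9 per hectare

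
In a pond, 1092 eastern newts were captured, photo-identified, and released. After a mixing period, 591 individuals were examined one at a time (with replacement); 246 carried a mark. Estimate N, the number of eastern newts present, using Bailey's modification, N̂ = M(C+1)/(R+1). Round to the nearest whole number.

N̂ = 1092·(591+1)/(246+1) = 1092·592/247 = 646464/247 ≈ 2617.3 → 2617

N ≈ 2617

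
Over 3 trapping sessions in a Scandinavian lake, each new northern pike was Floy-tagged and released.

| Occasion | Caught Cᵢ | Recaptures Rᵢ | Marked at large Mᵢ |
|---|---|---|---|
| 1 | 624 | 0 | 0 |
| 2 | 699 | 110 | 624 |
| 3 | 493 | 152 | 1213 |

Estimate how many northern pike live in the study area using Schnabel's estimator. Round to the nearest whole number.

N ≈ 3947

Σ MᵢCᵢ = 0·624 + 624·699 + 1213·493 = 0 + 436176 + 598009 = 1034185
Σ Rᵢ = 0 + 110 + 152 = 262
N̂ = 1034185 / 262 ≈ 3947.3 → 3947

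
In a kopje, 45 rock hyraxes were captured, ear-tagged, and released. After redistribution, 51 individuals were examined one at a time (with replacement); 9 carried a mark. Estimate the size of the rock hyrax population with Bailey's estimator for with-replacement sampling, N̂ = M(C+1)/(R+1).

N = 234

N̂ = 45·(51+1)/(9+1) = 45·52/10 = 2340/10 = 234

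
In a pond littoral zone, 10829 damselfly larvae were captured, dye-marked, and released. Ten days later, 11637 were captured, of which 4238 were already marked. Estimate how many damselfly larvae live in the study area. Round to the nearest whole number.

N ≈ 29,735

If marked individuals mix randomly, R/C ≈ M/N, giving N ≈ M·C/R.
N = (10829 × 11637) / 4238 = 126017073 / 4238 ≈ 29735.0 → 29735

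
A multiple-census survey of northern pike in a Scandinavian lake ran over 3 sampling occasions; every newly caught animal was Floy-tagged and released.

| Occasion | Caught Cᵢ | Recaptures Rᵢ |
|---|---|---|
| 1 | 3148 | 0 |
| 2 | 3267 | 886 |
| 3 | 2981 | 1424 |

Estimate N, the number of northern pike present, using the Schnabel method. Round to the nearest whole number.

Marked at large before each occasion: Mᵢ = Σⱼ<ᵢ (Cⱼ − Rⱼ) → M1=0, M2=3148, M3=5529
Σ MᵢCᵢ = 0·3148 + 3148·3267 + 5529·2981 = 0 + 10284516 + 16481949 = 26766465
Σ Rᵢ = 0 + 886 + 1424 = 2310
N̂ = 26766465 / 2310 ≈ 11587.2 → 11587

N ≈ 11,587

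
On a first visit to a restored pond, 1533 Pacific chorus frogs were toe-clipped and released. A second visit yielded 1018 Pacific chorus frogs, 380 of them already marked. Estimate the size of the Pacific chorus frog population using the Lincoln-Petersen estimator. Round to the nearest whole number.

N ≈ 4107

N = (1533 × 1018) / 380 = 1560594 / 380 ≈ 4106.8 → 4107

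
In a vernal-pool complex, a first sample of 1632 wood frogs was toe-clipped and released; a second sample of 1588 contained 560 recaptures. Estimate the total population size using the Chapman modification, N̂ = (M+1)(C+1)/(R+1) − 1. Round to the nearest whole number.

N ≈ 4624

N̂ = (1632+1)(1588+1)/(560+1) − 1 = 1633·1589/561 − 1
= 2594837/561 − 1 ≈ 4625.4 − 1 ≈ 4624.4 → 4624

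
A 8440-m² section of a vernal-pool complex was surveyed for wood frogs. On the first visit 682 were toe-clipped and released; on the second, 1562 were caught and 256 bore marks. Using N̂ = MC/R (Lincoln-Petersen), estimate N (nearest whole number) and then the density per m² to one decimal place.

N̂ = 682·1562/256 = 1065284/256 ≈ 4161.3 → 4161
Density = N̂ / area = 4161 / 8440 ≈ 0.49 → 0.5 per m²

density ≈ 0.5 wood frogs per m²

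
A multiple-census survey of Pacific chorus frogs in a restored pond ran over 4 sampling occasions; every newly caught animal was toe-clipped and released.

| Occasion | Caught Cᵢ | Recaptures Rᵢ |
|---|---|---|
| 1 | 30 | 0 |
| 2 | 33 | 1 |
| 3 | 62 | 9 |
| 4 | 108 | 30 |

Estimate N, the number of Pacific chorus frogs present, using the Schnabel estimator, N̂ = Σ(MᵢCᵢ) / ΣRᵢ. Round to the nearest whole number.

Marked at large before each occasion: Mᵢ = Σⱼ<ᵢ (Cⱼ − Rⱼ) → M1=0, M2=30, M3=62, M4=115
Σ MᵢCᵢ = 0·30 + 30·33 + 62·62 + 115·108 = 0 + 990 + 3844 + 12420 = 17254
Σ Rᵢ = 0 + 1 + 9 + 30 = 40
N̂ = 17254 / 40 ≈ 431.4 → 431

N ≈ 431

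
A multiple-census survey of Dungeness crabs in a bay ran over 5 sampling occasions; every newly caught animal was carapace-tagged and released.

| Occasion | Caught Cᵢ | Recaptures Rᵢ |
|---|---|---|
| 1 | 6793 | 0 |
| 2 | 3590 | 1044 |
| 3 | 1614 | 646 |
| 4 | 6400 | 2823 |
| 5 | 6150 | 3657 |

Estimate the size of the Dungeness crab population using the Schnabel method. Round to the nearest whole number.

N ≈ 23,355

Marked at large before each occasion: Mᵢ = Σⱼ<ᵢ (Cⱼ − Rⱼ) → M1=0, M2=6793, M3=9339, M4=10307, M5=13884
Σ MᵢCᵢ = 0·6793 + 6793·3590 + 9339·1614 + 10307·6400 + 13884·6150 = 0 + 24386870 + 15073146 + 65964800 + 85386600 = 190811416
Σ Rᵢ = 0 + 1044 + 646 + 2823 + 3657 = 8170
N̂ = 190811416 / 8170 ≈ 23355.1 → 23355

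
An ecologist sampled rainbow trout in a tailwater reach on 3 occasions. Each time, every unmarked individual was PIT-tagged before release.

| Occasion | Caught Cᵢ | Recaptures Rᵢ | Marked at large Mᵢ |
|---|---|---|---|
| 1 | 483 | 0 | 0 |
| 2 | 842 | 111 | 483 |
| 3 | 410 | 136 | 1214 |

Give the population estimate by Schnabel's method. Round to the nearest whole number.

Σ MᵢCᵢ = 0·483 + 483·842 + 1214·410 = 0 + 406686 + 497740 = 904426
Σ Rᵢ = 0 + 111 + 136 = 247
N̂ = 904426 / 247 ≈ 3661.6 → 3662

N ≈ 3662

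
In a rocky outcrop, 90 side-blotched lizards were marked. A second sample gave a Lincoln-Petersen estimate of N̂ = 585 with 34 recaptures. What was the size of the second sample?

From N = M·C/R: C = N·R / M = 585·34 / 90 = 19890 / 90 = 221.

C = 221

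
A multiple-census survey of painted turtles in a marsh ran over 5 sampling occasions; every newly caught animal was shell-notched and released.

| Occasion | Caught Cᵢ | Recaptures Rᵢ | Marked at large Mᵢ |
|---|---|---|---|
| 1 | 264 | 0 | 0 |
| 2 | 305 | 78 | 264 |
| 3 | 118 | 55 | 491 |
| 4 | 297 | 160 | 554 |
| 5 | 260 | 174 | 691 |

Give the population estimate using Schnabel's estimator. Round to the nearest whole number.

N ≈ 1034

Σ MᵢCᵢ = 0·264 + 264·305 + 491·118 + 554·297 + 691·260 = 0 + 80520 + 57938 + 164538 + 179660 = 482656
Σ Rᵢ = 0 + 78 + 55 + 160 + 174 = 467
N̂ = 482656 / 467 ≈ 1033.5 → 1034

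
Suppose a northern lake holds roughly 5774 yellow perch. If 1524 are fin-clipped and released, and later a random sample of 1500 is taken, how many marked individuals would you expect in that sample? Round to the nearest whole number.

expected recaptures ≈ 396

Expected recaptures E[R] = M·C / N.
E[R] = 1524 × 1500 / 5774 = 2286000 / 5774 ≈ 395.9 → 396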